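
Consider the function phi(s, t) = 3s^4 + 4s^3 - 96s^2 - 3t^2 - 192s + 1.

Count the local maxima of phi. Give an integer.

1

phi separates as a function of s plus a function of t, so ∇phi=0 decouples.
∂phi/∂s = 12(s - 4)(s + 1)(s + 4) = 0 at s ∈ {-4, -1, 4}; ∂phi/∂t = -6t = 0 at t ∈ {0}.
The Hessian is diagonal: diag(phi_ss, phi_tt). Second derivatives: phi_ss(-4)=288, phi_ss(-1)=-180, phi_ss(4)=480; phi_tt(0)=-6.
Local maxima occur where both diagonal entries negative: (-1, 0). Count: 1.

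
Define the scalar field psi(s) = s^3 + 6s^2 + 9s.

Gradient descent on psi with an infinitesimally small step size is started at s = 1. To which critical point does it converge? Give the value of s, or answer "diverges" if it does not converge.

psi'(s) = 3(s + 1)(s + 3), so psi'(1) = 24.
Gradient descent moves in the -psi' direction, i.e. s is decreasing.
The nearest critical point in that direction is s = -1, where psi'' = 6 > 0 (a local minimum). The iterate converges there.

-1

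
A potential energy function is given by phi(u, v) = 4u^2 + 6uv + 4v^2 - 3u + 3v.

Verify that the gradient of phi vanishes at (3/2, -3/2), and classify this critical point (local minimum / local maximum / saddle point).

∇phi = (8u + 6v - 3, 6u + 8v + 3); substituting (3/2, -3/2) gives ∇phi = (0, 0), so (3/2, -3/2) is indeed a critical point.
The Hessian of phi is constant: H = [[8, 6], [6, 8]].
det(H) = 8·8 − 6² = 28.
det(H) > 0 and tr(H) = 16 > 0, so H is positive definite and the point is a local minimum.

local minimum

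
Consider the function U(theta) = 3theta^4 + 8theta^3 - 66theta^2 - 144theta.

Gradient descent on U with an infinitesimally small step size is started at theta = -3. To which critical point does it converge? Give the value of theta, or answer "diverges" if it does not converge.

-4

U'(theta) = 12(theta - 3)(theta + 1)(theta + 4), so U'(-3) = 144.
Gradient descent moves in the -U' direction, i.e. theta is decreasing.
The nearest critical point in that direction is theta = -4, where U'' = 252 > 0 (a local minimum). The iterate converges there.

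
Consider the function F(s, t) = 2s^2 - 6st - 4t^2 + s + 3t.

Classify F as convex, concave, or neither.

F is quadratic, so its Hessian is the constant matrix H = [[4, -6], [-6, -8]].
det(H) = -68, tr(H) = -4.
det(H) < 0, so H is indefinite: neither convex nor concave.

neither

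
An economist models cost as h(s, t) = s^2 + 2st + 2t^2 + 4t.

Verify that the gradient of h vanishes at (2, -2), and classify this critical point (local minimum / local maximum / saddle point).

local minimum

∇h = (2s + 2t, 2s + 4t + 4); substituting (2, -2) gives ∇h = (0, 0), so (2, -2) is indeed a critical point.
The Hessian of h is constant: H = [[2, 2], [2, 4]].
det(H) = 2·4 − 2² = 4.
det(H) > 0 and tr(H) = 6 > 0, so H is positive definite and the point is a local minimum.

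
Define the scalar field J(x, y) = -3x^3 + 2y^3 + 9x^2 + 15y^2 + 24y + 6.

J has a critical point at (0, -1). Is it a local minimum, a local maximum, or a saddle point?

The mixed partial ∂²J/∂x∂y is 0, so the Hessian at any point is diag(J_xx, J_yy) = diag(18(-x + 1), 6(2y + 5)).
At (0, -1): H = diag(18, 18).
Both eigenvalues are positive, so H is positive definite: a local minimum.

local minimum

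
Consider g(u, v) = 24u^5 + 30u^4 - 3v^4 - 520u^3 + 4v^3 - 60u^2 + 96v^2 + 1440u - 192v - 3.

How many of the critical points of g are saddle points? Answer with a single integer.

g separates as a function of u plus a function of v, so ∇g=0 decouples.
∂g/∂u = 120(u - 3)(u - 1)(u + 1)(u + 4) = 0 at u ∈ {-4, -1, 1, 3}; ∂g/∂v = -12(v - 4)(v - 1)(v + 4) = 0 at v ∈ {-4, 1, 4}.
The Hessian is diagonal: diag(g_uu, g_vv). Second derivatives: g_uu(-4)=-12600, g_uu(-1)=2880, g_uu(1)=-2400, g_uu(3)=6720; g_vv(-4)=-480, g_vv(1)=180, g_vv(4)=-288.
Saddle points occur where the two diagonal entries have opposite signs: (-4, 1), (-1, -4), (-1, 4), (1, 1), (3, -4), (3, 4). Count: 6.

6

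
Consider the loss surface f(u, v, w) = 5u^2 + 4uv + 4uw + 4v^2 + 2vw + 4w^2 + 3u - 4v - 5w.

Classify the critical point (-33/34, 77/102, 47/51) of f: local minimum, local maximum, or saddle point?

The Hessian is constant: H = [[10, 4, 4], [4, 8, 2], [4, 2, 8]].
Leading principal minors: Δ₁ = 10, Δ₂ = 64, Δ₃ = 408.
All leading minors are positive, so H is positive definite: a local minimum.

local minimum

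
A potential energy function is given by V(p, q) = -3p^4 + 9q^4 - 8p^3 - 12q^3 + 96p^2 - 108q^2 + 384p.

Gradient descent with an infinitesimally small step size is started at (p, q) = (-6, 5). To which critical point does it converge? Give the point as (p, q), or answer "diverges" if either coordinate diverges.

V is separable, so gradient descent decouples: p follows -∂V/∂p, q follows -∂V/∂q.
∂V/∂p = -12(p - 4)(p + 2)(p + 4); at p=-6 this is 960, so p decreases.
∂V/∂q = 36q(q - 3)(q + 2); at q=5 this is 2520, so q decreases.
The p-coordinate has no critical point in that direction and runs off to infinity.

diverges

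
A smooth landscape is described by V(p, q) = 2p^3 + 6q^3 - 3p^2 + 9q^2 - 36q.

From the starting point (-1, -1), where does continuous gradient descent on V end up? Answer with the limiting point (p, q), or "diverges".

V is separable, so gradient descent decouples: p follows -∂V/∂p, q follows -∂V/∂q.
∂V/∂p = 6p(p - 1); at p=-1 this is 12, so p decreases.
∂V/∂q = 18(q - 1)(q + 2); at q=-1 this is -36, so q increases.
The p-coordinate has no critical point in that direction and runs off to infinity.

diverges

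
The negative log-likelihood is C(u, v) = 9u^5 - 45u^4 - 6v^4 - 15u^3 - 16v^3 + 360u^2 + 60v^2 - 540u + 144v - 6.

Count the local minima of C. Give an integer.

C separates as a function of u plus a function of v, so ∇C=0 decouples.
∂C/∂u = 45(u - 3)(u - 2)(u - 1)(u + 2) = 0 at u ∈ {-2, 1, 2, 3}; ∂C/∂v = -24(v - 2)(v + 1)(v + 3) = 0 at v ∈ {-3, -1, 2}.
The Hessian is diagonal: diag(C_uu, C_vv). Second derivatives: C_uu(-2)=-2700, C_uu(1)=270, C_uu(2)=-180, C_uu(3)=450; C_vv(-3)=-240, C_vv(-1)=144, C_vv(2)=-360.
Local minima occur where both diagonal entries positive: (1, -1), (3, -1). Count: 2.

2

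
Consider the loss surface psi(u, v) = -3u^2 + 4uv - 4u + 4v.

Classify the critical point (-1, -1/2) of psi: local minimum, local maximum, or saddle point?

saddle point

The Hessian of psi is constant: H = [[-6, 4], [4, 0]].
det(H) = (-6)·0 − 4² = -16.
Since det(H) < 0, H is indefinite and the critical point is a saddle point.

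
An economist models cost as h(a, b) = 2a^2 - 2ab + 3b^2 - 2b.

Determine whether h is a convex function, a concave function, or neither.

h is quadratic, so its Hessian is the constant matrix H = [[4, -2], [-2, 6]].
det(H) = 20, tr(H) = 10.
det(H) > 0 and tr(H) > 0, so H is positive definite everywhere: convex.

convex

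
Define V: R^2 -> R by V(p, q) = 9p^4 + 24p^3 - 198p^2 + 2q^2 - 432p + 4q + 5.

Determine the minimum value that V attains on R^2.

V(p,q) separates as A(p) + B(q) + 5, so its minimum is min A + min B + 5.
A'(p) = 36(p - 3)(p + 1)(p + 4) vanishes at p ∈ {-4, -1, 3}; B'(q) = 4q + 4 vanishes at q ∈ {-1}.
Local minima of A (where A''>0): A(-4)=-672, A(3)=-1701. Local minima of B: B(-1)=-2.
So the global minimum of V is A(3) + B(-1) + 5 = -1701 − 2 + 5 = -1698, attained at (3, -1).

-1698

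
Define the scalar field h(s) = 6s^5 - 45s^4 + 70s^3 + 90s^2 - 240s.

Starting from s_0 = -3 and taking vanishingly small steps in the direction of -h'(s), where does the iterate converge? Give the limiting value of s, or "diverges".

h'(s) = 30(s - 4)(s - 2)(s - 1)(s + 1), so h'(-3) = 8400.
Gradient descent moves in the -h' direction, i.e. s is decreasing.
There is no critical point below s=-3, and h' keeps the same sign, so the iterate runs off to −∞.

diverges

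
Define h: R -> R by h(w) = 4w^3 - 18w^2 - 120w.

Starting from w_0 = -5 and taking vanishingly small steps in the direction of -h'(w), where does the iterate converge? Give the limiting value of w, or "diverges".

diverges

h'(w) = 12(w - 5)(w + 2), so h'(-5) = 360.
Gradient descent moves in the -h' direction, i.e. w is decreasing.
There is no critical point below w=-5, and h' keeps the same sign, so the iterate runs off to −∞.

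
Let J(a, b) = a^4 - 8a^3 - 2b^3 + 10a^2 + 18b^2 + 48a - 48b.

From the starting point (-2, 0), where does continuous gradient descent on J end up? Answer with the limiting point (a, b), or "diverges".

J is separable, so gradient descent decouples: a follows -∂J/∂a, b follows -∂J/∂b.
∂J/∂a = 4(a - 4)(a - 3)(a + 1); at a=-2 this is -120, so a increases.
∂J/∂b = -6(b - 4)(b - 2); at b=0 this is -48, so b increases.
a converges to its nearest critical value -1 (a local min of the a-part); b converges to 2. The iterate converges to (-1, 2).

(-1, 2)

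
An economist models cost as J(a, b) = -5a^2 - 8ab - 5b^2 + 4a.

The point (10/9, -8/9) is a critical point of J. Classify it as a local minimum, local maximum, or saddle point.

The Hessian of J is constant: H = [[-10, -8], [-8, -10]].
det(H) = (-10)·(-10) − (-8)² = 36.
det(H) > 0 and tr(H) = -20 < 0, so H is negative definite and the point is a local maximum.

local maximum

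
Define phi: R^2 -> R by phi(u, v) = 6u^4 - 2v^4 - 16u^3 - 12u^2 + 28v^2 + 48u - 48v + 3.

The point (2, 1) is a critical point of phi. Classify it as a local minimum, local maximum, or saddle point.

local minimum

The mixed partial ∂²phi/∂u∂v is 0, so the Hessian at any point is diag(phi_uu, phi_vv) = diag(24(3u^2 - 4u - 1), 8(-3v^2 + 7)).
At (2, 1): H = diag(72, 32).
Both eigenvalues are positive, so H is positive definite: a local minimum.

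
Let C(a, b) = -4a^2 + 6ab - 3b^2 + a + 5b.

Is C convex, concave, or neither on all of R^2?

C is quadratic, so its Hessian is the constant matrix H = [[-8, 6], [6, -6]].
det(H) = 12, tr(H) = -14.
det(H) > 0 and tr(H) < 0, so H is negative definite everywhere: concave.

concave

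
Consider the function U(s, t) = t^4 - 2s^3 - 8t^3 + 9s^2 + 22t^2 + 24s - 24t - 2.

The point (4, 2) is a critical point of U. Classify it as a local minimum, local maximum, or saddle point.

local maximum

The mixed partial ∂²U/∂s∂t is 0, so the Hessian at any point is diag(U_ss, U_tt) = diag(6(-2s + 3), 4(3t^2 - 12t + 11)).
At (4, 2): H = diag(-30, -4).
Both eigenvalues are negative, so H is negative definite: a local maximum.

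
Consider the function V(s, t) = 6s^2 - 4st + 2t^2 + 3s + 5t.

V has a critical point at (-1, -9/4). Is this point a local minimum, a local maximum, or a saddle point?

The Hessian of V is constant: H = [[12, -4], [-4, 4]].
det(H) = 12·4 − (-4)² = 32.
det(H) > 0 and tr(H) = 16 > 0, so H is positive definite and the point is a local minimum.

local minimum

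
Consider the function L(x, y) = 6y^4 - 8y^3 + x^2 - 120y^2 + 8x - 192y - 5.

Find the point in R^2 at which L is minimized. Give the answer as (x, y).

(-4, 4)

L(x,y) separates as P(x) + Q(y) − 5, so its minimum is min P + min Q − 5.
P'(x) = 2x + 8 vanishes at x ∈ {-4}; Q'(y) = 24(y - 4)(y + 1)(y + 2) vanishes at y ∈ {-2, -1, 4}.
Local minima of P (where P''>0): P(-4)=-16. Local minima of Q: Q(-2)=64, Q(4)=-1664.
So the global minimum of L is P(-4) + Q(4) − 5 = -16 − 1664 − 5 = -1685, attained at (-4, 4).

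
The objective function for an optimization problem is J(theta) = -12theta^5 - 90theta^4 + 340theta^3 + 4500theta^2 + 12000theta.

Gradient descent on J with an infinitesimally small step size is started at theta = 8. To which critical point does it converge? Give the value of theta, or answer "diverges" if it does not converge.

diverges

J'(theta) = -60(theta - 5)(theta + 2)(theta + 4)(theta + 5), so J'(8) = -280800.
Gradient descent moves in the -J' direction, i.e. theta is increasing.
There is no critical point above theta=8, and J' keeps the same sign, so the iterate runs off to +∞.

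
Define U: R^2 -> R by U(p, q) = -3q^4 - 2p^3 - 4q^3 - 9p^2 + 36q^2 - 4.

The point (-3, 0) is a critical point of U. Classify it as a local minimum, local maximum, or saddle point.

local minimum

The mixed partial ∂²U/∂p∂q is 0, so the Hessian at any point is diag(U_pp, U_qq) = diag(-6(2p + 3), 12(-3q^2 - 2q + 6)).
At (-3, 0): H = diag(18, 72).
Both eigenvalues are positive, so H is positive definite: a local minimum.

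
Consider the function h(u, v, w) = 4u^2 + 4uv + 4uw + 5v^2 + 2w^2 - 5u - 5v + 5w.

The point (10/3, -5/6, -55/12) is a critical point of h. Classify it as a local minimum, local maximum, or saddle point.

local minimum

The Hessian is constant: H = [[8, 4, 4], [4, 10, 0], [4, 0, 4]].
Leading principal minors: Δ₁ = 8, Δ₂ = 64, Δ₃ = 96.
All leading minors are positive, so H is positive definite: a local minimum.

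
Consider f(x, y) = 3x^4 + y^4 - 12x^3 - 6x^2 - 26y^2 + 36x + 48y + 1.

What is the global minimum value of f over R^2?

-378

f(x,y) separates as P(x) + Q(y) + 1, so its minimum is min P + min Q + 1.
P'(x) = 12(x - 3)(x - 1)(x + 1) vanishes at x ∈ {-1, 1, 3}; Q'(y) = 4(y - 3)(y - 1)(y + 4) vanishes at y ∈ {-4, 1, 3}.
Local minima of P (where P''>0): P(-1)=-27, P(3)=-27. Local minima of Q: Q(-4)=-352, Q(3)=-9.
So the global minimum of f is P(-1) + Q(-4) + 1 = -27 − 352 + 1 = -378, attained at (-1, -4).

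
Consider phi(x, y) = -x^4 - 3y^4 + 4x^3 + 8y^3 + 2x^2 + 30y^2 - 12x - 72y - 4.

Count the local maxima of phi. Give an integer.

phi separates as a function of x plus a function of y, so ∇phi=0 decouples.
∂phi/∂x = -4(x - 3)(x - 1)(x + 1) = 0 at x ∈ {-1, 1, 3}; ∂phi/∂y = -12(y - 3)(y - 1)(y + 2) = 0 at y ∈ {-2, 1, 3}.
The Hessian is diagonal: diag(phi_xx, phi_yy). Second derivatives: phi_xx(-1)=-32, phi_xx(1)=16, phi_xx(3)=-32; phi_yy(-2)=-180, phi_yy(1)=72, phi_yy(3)=-120.
Local maxima occur where both diagonal entries negative: (-1, -2), (-1, 3), (3, -2), (3, 3). Count: 4.

4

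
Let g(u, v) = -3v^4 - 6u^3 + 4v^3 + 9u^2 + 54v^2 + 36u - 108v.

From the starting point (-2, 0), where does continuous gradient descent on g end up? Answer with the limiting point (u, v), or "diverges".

(-1, 1)

g is separable, so gradient descent decouples: u follows -∂g/∂u, v follows -∂g/∂v.
∂g/∂u = -18(u - 2)(u + 1); at u=-2 this is -72, so u increases.
∂g/∂v = -12(v - 3)(v - 1)(v + 3); at v=0 this is -108, so v increases.
u converges to its nearest critical value -1 (a local min of the u-part); v converges to 1. The iterate converges to (-1, 1).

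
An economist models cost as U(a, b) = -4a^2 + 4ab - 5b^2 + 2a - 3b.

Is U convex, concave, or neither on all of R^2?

concave

U is quadratic, so its Hessian is the constant matrix H = [[-8, 4], [4, -10]].
det(H) = 64, tr(H) = -18.
det(H) > 0 and tr(H) < 0, so H is negative definite everywhere: concave.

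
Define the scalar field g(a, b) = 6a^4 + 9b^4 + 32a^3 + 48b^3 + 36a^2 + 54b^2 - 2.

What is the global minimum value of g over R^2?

-137

g(a,b) separates as P(a) + Q(b) − 2, so its minimum is min P + min Q − 2.
P'(a) = 24a(a + 1)(a + 3) vanishes at a ∈ {-3, -1, 0}; Q'(b) = 36b(b + 1)(b + 3) vanishes at b ∈ {-3, -1, 0}.
Local minima of P (where P''>0): P(-3)=-54, P(0)=0. Local minima of Q: Q(-3)=-81, Q(0)=0.
So the global minimum of g is P(-3) + Q(-3) − 2 = -54 − 81 − 2 = -137, attained at (-3, -3).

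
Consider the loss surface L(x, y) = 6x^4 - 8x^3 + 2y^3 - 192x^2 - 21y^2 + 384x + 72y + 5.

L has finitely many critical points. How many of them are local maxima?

L separates as a function of x plus a function of y, so ∇L=0 decouples.
∂L/∂x = 24(x - 4)(x - 1)(x + 4) = 0 at x ∈ {-4, 1, 4}; ∂L/∂y = 6(y - 4)(y - 3) = 0 at y ∈ {3, 4}.
The Hessian is diagonal: diag(L_xx, L_yy). Second derivatives: L_xx(-4)=960, L_xx(1)=-360, L_xx(4)=576; L_yy(3)=-6, L_yy(4)=6.
Local maxima occur where both diagonal entries negative: (1, 3). Count: 1.

1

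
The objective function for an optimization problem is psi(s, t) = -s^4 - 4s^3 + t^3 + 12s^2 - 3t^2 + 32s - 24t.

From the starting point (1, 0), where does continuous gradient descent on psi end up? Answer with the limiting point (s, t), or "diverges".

psi is separable, so gradient descent decouples: s follows -∂psi/∂s, t follows -∂psi/∂t.
∂psi/∂s = -4(s - 2)(s + 1)(s + 4); at s=1 this is 40, so s decreases.
∂psi/∂t = 3(t - 4)(t + 2); at t=0 this is -24, so t increases.
s converges to its nearest critical value -1 (a local min of the s-part); t converges to 4. The iterate converges to (-1, 4).

(-1, 4)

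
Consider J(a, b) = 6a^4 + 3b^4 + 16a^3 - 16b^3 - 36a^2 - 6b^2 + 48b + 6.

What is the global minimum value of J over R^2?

-424

J(a,b) separates as P(a) + Q(b) + 6, so its minimum is min P + min Q + 6.
P'(a) = 24a(a - 1)(a + 3) vanishes at a ∈ {-3, 0, 1}; Q'(b) = 12(b - 4)(b - 1)(b + 1) vanishes at b ∈ {-1, 1, 4}.
Local minima of P (where P''>0): P(-3)=-270, P(1)=-14. Local minima of Q: Q(-1)=-35, Q(4)=-160.
So the global minimum of J is P(-3) + Q(4) + 6 = -270 − 160 + 6 = -424, attained at (-3, 4).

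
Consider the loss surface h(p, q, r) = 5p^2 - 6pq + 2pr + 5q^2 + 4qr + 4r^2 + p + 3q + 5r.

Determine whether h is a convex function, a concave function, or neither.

convex

h is quadratic, so its Hessian is the constant matrix H = [[10, -6, 2], [-6, 10, 4], [2, 4, 8]].
Leading principal minors: 10, 64, 216.
All positive ⇒ H ≻ 0 ⇒ convex.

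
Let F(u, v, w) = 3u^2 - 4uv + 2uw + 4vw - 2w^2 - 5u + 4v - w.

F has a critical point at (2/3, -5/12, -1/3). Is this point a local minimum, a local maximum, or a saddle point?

The Hessian is constant: H = [[6, -4, 2], [-4, 0, 4], [2, 4, -4]].
Leading principal minors: Δ₁ = 6, Δ₂ = -16, Δ₃ = -96.
The minors fit neither the all-positive nor the alternating-sign pattern, so H is indefinite: a saddle point.

saddle point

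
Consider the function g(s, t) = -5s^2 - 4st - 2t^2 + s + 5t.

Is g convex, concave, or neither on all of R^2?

g is quadratic, so its Hessian is the constant matrix H = [[-10, -4], [-4, -4]].
det(H) = 24, tr(H) = -14.
det(H) > 0 and tr(H) < 0, so H is negative definite everywhere: concave.

concave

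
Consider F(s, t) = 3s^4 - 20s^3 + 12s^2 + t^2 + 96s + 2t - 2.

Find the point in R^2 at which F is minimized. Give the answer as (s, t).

(-1, -1)

F(s,t) separates as P(s) + Q(t) − 2, so its minimum is min P + min Q − 2.
P'(s) = 12(s - 4)(s - 2)(s + 1) vanishes at s ∈ {-1, 2, 4}; Q'(t) = 2(t + 1) vanishes at t ∈ {-1}.
Local minima of P (where P''>0): P(-1)=-61, P(4)=64. Local minima of Q: Q(-1)=-1.
So the global minimum of F is P(-1) + Q(-1) − 2 = -61 − 1 − 2 = -64, attained at (-1, -1).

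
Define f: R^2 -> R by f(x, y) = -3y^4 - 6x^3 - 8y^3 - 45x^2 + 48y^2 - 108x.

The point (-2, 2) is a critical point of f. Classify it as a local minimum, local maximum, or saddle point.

The mixed partial ∂²f/∂x∂y is 0, so the Hessian at any point is diag(f_xx, f_yy) = diag(-18(2x + 5), 12(-3y^2 - 4y + 8)).
At (-2, 2): H = diag(-18, -144).
Both eigenvalues are negative, so H is negative definite: a local maximum.

local maximum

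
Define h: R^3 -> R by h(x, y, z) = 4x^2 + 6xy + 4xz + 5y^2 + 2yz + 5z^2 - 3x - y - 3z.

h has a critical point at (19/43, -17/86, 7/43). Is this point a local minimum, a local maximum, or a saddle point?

local minimum

The Hessian is constant: H = [[8, 6, 4], [6, 10, 2], [4, 2, 10]].
Leading principal minors: Δ₁ = 8, Δ₂ = 44, Δ₃ = 344.
All leading minors are positive, so H is positive definite: a local minimum.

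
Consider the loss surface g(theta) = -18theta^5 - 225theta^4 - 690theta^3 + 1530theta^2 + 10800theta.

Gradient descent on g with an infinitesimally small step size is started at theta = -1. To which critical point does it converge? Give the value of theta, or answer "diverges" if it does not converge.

-3

g'(theta) = -90(theta - 2)(theta + 3)(theta + 4)(theta + 5), so g'(-1) = 6480.
Gradient descent moves in the -g' direction, i.e. theta is decreasing.
The nearest critical point in that direction is theta = -3, where g'' = 900 > 0 (a local minimum). The iterate converges there.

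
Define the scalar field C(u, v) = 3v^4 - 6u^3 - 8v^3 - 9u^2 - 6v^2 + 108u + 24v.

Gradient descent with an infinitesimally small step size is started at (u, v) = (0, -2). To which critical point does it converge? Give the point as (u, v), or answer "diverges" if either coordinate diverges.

C is separable, so gradient descent decouples: u follows -∂C/∂u, v follows -∂C/∂v.
∂C/∂u = -18(u - 2)(u + 3); at u=0 this is 108, so u decreases.
∂C/∂v = 12(v - 2)(v - 1)(v + 1); at v=-2 this is -144, so v increases.
u converges to its nearest critical value -3 (a local min of the u-part); v converges to -1. The iterate converges to (-3, -1).

(-3, -1)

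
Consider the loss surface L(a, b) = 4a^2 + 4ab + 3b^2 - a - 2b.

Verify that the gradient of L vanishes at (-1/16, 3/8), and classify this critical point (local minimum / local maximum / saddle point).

∇L = (8a + 4b - 1, 4a + 6b - 2); substituting (-1/16, 3/8) gives ∇L = (0, 0), so (-1/16, 3/8) is indeed a critical point.
The Hessian of L is constant: H = [[8, 4], [4, 6]].
det(H) = 8·6 − 4² = 32.
det(H) > 0 and tr(H) = 14 > 0, so H is positive definite and the point is a local minimum.

local minimum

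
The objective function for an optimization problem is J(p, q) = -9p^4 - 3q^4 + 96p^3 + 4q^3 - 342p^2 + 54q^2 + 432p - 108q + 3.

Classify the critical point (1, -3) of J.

The mixed partial ∂²J/∂p∂q is 0, so the Hessian at any point is diag(J_pp, J_qq) = diag(36(-3p^2 + 16p - 19), 12(-3q^2 + 2q + 9)).
At (1, -3): H = diag(-216, -288).
Both eigenvalues are negative, so H is negative definite: a local maximum.

local maximum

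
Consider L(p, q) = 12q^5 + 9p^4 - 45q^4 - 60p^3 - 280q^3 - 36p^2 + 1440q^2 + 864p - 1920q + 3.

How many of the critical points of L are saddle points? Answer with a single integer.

L separates as a function of p plus a function of q, so ∇L=0 decouples.
∂L/∂p = 36(p - 4)(p - 3)(p + 2) = 0 at p ∈ {-2, 3, 4}; ∂L/∂q = 60(q - 4)(q - 2)(q - 1)(q + 4) = 0 at q ∈ {-4, 1, 2, 4}.
The Hessian is diagonal: diag(L_pp, L_qq). Second derivatives: L_pp(-2)=1080, L_pp(3)=-180, L_pp(4)=216; L_qq(-4)=-14400, L_qq(1)=900, L_qq(2)=-720, L_qq(4)=2880.
Saddle points occur where the two diagonal entries have opposite signs: (-2, -4), (-2, 2), (3, 1), (3, 4), (4, -4), (4, 2). Count: 6.

6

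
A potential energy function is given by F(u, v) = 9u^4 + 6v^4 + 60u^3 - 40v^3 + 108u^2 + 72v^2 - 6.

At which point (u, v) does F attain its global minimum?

F(u,v) separates as P(u) + Q(v) − 6, so its minimum is min P + min Q − 6.
P'(u) = 36u(u + 2)(u + 3) vanishes at u ∈ {-3, -2, 0}; Q'(v) = 24v(v - 3)(v - 2) vanishes at v ∈ {0, 2, 3}.
Local minima of P (where P''>0): P(-3)=81, P(0)=0. Local minima of Q: Q(0)=0, Q(3)=54.
So the global minimum of F is P(0) + Q(0) − 6 = 0 + 0 − 6 = -6, attained at (0, 0).

(0, 0)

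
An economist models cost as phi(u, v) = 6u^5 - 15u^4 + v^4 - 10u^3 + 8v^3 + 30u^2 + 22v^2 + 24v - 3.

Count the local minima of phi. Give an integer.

4

phi separates as a function of u plus a function of v, so ∇phi=0 decouples.
∂phi/∂u = 30u(u - 2)(u - 1)(u + 1) = 0 at u ∈ {-1, 0, 1, 2}; ∂phi/∂v = 4(v + 1)(v + 2)(v + 3) = 0 at v ∈ {-3, -2, -1}.
The Hessian is diagonal: diag(phi_uu, phi_vv). Second derivatives: phi_uu(-1)=-180, phi_uu(0)=60, phi_uu(1)=-60, phi_uu(2)=180; phi_vv(-3)=8, phi_vv(-2)=-4, phi_vv(-1)=8.
Local minima occur where both diagonal entries positive: (0, -3), (0, -1), (2, -3), (2, -1). Count: 4.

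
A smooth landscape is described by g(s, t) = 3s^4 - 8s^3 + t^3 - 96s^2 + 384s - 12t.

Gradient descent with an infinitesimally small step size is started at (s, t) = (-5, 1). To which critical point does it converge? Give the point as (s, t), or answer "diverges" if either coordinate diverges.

(-4, 2)

g is separable, so gradient descent decouples: s follows -∂g/∂s, t follows -∂g/∂t.
∂g/∂s = 12(s - 4)(s - 2)(s + 4); at s=-5 this is -756, so s increases.
∂g/∂t = 3(t - 2)(t + 2); at t=1 this is -9, so t increases.
s converges to its nearest critical value -4 (a local min of the s-part); t converges to 2. The iterate converges to (-4, 2).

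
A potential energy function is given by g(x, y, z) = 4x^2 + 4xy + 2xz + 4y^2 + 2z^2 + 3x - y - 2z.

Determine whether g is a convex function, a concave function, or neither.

convex

g is quadratic, so its Hessian is the constant matrix H = [[8, 4, 2], [4, 8, 0], [2, 0, 4]].
Leading principal minors: 8, 48, 160.
All positive ⇒ H ≻ 0 ⇒ convex.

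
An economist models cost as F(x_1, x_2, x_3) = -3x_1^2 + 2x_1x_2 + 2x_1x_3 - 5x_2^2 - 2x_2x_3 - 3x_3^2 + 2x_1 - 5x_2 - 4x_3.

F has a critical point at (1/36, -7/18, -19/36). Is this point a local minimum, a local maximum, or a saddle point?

The Hessian is constant: H = [[-6, 2, 2], [2, -10, -2], [2, -2, -6]].
Leading principal minors: Δ₁ = -6, Δ₂ = 56, Δ₃ = -288.
The minors alternate sign starting negative (−, +, −), so H is negative definite: a local maximum.

local maximum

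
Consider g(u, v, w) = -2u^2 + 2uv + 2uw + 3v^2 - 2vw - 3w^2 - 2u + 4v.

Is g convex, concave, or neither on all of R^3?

g is quadratic, so its Hessian is the constant matrix H = [[-4, 2, 2], [2, 6, -2], [2, -2, -6]].
Leading principal minors: -4, -28, 144.
Neither pattern holds ⇒ H is indefinite ⇒ neither convex nor concave.

neither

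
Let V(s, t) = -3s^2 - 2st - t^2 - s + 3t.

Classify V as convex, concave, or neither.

V is quadratic, so its Hessian is the constant matrix H = [[-6, -2], [-2, -2]].
det(H) = 8, tr(H) = -8.
det(H) > 0 and tr(H) < 0, so H is negative definite everywhere: concave.

concave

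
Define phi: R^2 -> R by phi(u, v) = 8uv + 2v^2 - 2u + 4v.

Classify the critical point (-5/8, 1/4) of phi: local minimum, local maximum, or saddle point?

The Hessian of phi is constant: H = [[0, 8], [8, 4]].
det(H) = 0·4 − 8² = -64.
Since det(H) < 0, H is indefinite and the critical point is a saddle point.

saddle point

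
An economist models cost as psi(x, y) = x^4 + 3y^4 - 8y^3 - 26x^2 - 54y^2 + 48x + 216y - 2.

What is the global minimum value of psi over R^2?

-1029

psi(x,y) separates as P(x) + Q(y) − 2, so its minimum is min P + min Q − 2.
P'(x) = 4(x - 3)(x - 1)(x + 4) vanishes at x ∈ {-4, 1, 3}; Q'(y) = 12(y - 3)(y - 2)(y + 3) vanishes at y ∈ {-3, 2, 3}.
Local minima of P (where P''>0): P(-4)=-352, P(3)=-9. Local minima of Q: Q(-3)=-675, Q(3)=189.
So the global minimum of psi is P(-4) + Q(-3) − 2 = -352 − 675 − 2 = -1029, attained at (-4, -3).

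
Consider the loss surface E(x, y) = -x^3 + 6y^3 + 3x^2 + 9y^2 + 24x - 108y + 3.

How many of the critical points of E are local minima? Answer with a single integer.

E separates as a function of x plus a function of y, so ∇E=0 decouples.
∂E/∂x = -3(x - 4)(x + 2) = 0 at x ∈ {-2, 4}; ∂E/∂y = 18(y - 2)(y + 3) = 0 at y ∈ {-3, 2}.
The Hessian is diagonal: diag(E_xx, E_yy). Second derivatives: E_xx(-2)=18, E_xx(4)=-18; E_yy(-3)=-90, E_yy(2)=90.
Local minima occur where both diagonal entries positive: (-2, 2). Count: 1.

1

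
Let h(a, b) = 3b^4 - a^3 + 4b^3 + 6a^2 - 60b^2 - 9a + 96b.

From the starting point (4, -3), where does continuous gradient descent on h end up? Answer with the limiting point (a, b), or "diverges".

diverges

h is separable, so gradient descent decouples: a follows -∂h/∂a, b follows -∂h/∂b.
∂h/∂a = -3(a - 3)(a - 1); at a=4 this is -9, so a increases.
∂h/∂b = 12(b - 2)(b - 1)(b + 4); at b=-3 this is 240, so b decreases.
The a-coordinate has no critical point in that direction and runs off to infinity.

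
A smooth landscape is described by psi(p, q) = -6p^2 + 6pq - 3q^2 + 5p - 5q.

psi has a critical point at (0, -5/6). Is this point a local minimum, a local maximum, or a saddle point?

The Hessian of psi is constant: H = [[-12, 6], [6, -6]].
det(H) = (-12)·(-6) − 6² = 36.
det(H) > 0 and tr(H) = -18 < 0, so H is negative definite and the point is a local maximum.

local maximum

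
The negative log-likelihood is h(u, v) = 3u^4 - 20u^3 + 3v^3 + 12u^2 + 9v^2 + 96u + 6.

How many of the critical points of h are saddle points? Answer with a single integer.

h separates as a function of u plus a function of v, so ∇h=0 decouples.
∂h/∂u = 12(u - 4)(u - 2)(u + 1) = 0 at u ∈ {-1, 2, 4}; ∂h/∂v = 9v(v + 2) = 0 at v ∈ {-2, 0}.
The Hessian is diagonal: diag(h_uu, h_vv). Second derivatives: h_uu(-1)=180, h_uu(2)=-72, h_uu(4)=120; h_vv(-2)=-18, h_vv(0)=18.
Saddle points occur where the two diagonal entries have opposite signs: (-1, -2), (2, 0), (4, -2). Count: 3.

3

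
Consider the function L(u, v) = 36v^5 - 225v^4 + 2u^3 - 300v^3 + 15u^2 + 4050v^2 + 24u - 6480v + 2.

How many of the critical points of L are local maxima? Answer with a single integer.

2

L separates as a function of u plus a function of v, so ∇L=0 decouples.
∂L/∂u = 6(u + 1)(u + 4) = 0 at u ∈ {-4, -1}; ∂L/∂v = 180(v - 4)(v - 3)(v - 1)(v + 3) = 0 at v ∈ {-3, 1, 3, 4}.
The Hessian is diagonal: diag(L_uu, L_vv). Second derivatives: L_uu(-4)=-18, L_uu(-1)=18; L_vv(-3)=-30240, L_vv(1)=4320, L_vv(3)=-2160, L_vv(4)=3780.
Local maxima occur where both diagonal entries negative: (-4, -3), (-4, 3). Count: 2.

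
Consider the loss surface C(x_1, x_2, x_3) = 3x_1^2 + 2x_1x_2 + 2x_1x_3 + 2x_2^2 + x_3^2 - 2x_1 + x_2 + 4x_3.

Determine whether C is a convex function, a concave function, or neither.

C is quadratic, so its Hessian is the constant matrix H = [[6, 2, 2], [2, 4, 0], [2, 0, 2]].
Leading principal minors: 6, 20, 24.
All positive ⇒ H ≻ 0 ⇒ convex.

convex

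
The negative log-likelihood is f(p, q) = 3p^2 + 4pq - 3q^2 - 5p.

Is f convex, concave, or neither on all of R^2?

f is quadratic, so its Hessian is the constant matrix H = [[6, 4], [4, -6]].
det(H) = -52, tr(H) = 0.
det(H) < 0, so H is indefinite: neither convex nor concave.

neither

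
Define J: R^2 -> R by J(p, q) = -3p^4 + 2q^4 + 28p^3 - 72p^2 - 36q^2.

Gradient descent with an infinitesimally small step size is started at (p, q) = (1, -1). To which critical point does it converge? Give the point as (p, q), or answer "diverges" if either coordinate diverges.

(3, -3)

J is separable, so gradient descent decouples: p follows -∂J/∂p, q follows -∂J/∂q.
∂J/∂p = -12p(p - 4)(p - 3); at p=1 this is -72, so p increases.
∂J/∂q = 8q(q - 3)(q + 3); at q=-1 this is 64, so q decreases.
p converges to its nearest critical value 3 (a local min of the p-part); q converges to -3. The iterate converges to (3, -3).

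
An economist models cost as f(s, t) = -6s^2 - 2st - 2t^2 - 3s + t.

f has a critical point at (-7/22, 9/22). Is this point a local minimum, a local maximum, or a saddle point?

The Hessian of f is constant: H = [[-12, -2], [-2, -4]].
det(H) = (-12)·(-4) − (-2)² = 44.
det(H) > 0 and tr(H) = -16 < 0, so H is negative definite and the point is a local maximum.

local maximum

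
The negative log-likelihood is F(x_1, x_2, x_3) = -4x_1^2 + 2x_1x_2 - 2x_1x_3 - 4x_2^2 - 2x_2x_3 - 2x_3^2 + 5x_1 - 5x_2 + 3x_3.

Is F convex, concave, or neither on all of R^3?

F is quadratic, so its Hessian is the constant matrix H = [[-8, 2, -2], [2, -8, -2], [-2, -2, -4]].
Leading principal minors: -8, 60, -160.
Signs alternate −, +, − ⇒ H ≺ 0 ⇒ concave.

concave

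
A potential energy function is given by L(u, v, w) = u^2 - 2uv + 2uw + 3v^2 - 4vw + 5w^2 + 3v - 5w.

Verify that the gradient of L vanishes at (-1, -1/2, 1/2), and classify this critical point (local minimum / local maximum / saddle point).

local minimum

∇L = (2u - 2v + 2w, -2u + 6v - 4w + 3, 2u - 4v + 10w - 5); substituting (-1, -1/2, 1/2) gives ∇L = (0, 0, 0), so (-1, -1/2, 1/2) is indeed a critical point.
The Hessian is constant: H = [[2, -2, 2], [-2, 6, -4], [2, -4, 10]].
Leading principal minors: Δ₁ = 2, Δ₂ = 8, Δ₃ = 56.
All leading minors are positive, so H is positive definite: a local minimum.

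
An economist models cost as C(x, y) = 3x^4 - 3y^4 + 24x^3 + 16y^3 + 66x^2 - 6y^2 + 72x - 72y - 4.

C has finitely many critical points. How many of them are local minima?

2

C separates as a function of x plus a function of y, so ∇C=0 decouples.
∂C/∂x = 12(x + 1)(x + 2)(x + 3) = 0 at x ∈ {-3, -2, -1}; ∂C/∂y = -12(y - 3)(y - 2)(y + 1) = 0 at y ∈ {-1, 2, 3}.
The Hessian is diagonal: diag(C_xx, C_yy). Second derivatives: C_xx(-3)=24, C_xx(-2)=-12, C_xx(-1)=24; C_yy(-1)=-144, C_yy(2)=36, C_yy(3)=-48.
Local minima occur where both diagonal entries positive: (-3, 2), (-1, 2). Count: 2.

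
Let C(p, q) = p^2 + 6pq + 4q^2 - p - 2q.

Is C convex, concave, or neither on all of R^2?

C is quadratic, so its Hessian is the constant matrix H = [[2, 6], [6, 8]].
det(H) = -20, tr(H) = 10.
det(H) < 0, so H is indefinite: neither convex nor concave.

neither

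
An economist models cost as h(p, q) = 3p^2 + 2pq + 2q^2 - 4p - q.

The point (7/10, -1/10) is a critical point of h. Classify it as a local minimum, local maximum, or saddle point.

local minimum

The Hessian of h is constant: H = [[6, 2], [2, 4]].
det(H) = 6·4 − 2² = 20.
det(H) > 0 and tr(H) = 10 > 0, so H is positive definite and the point is a local minimum.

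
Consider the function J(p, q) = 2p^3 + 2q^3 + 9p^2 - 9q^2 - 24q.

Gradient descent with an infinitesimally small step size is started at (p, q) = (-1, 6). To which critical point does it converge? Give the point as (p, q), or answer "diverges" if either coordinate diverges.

J is separable, so gradient descent decouples: p follows -∂J/∂p, q follows -∂J/∂q.
∂J/∂p = 6p(p + 3); at p=-1 this is -12, so p increases.
∂J/∂q = 6(q - 4)(q + 1); at q=6 this is 84, so q decreases.
p converges to its nearest critical value 0 (a local min of the p-part); q converges to 4. The iterate converges to (0, 4).

(0, 4)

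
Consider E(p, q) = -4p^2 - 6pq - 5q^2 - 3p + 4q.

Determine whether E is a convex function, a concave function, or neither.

E is quadratic, so its Hessian is the constant matrix H = [[-8, -6], [-6, -10]].
det(H) = 44, tr(H) = -18.
det(H) > 0 and tr(H) < 0, so H is negative definite everywhere: concave.

concave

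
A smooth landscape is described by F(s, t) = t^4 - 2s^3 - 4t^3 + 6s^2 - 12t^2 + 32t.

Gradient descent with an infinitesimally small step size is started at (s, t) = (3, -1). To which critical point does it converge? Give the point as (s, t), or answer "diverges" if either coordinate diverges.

diverges

F is separable, so gradient descent decouples: s follows -∂F/∂s, t follows -∂F/∂t.
∂F/∂s = -6s(s - 2); at s=3 this is -18, so s increases.
∂F/∂t = 4(t - 4)(t - 1)(t + 2); at t=-1 this is 40, so t decreases.
The s-coordinate has no critical point in that direction and runs off to infinity.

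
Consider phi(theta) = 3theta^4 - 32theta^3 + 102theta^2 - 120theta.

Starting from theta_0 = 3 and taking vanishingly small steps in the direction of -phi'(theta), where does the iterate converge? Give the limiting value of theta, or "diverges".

phi'(theta) = 12(theta - 5)(theta - 2)(theta - 1), so phi'(3) = -48.
Gradient descent moves in the -phi' direction, i.e. theta is increasing.
The nearest critical point in that direction is theta = 5, where phi'' = 144 > 0 (a local minimum). The iterate converges there.

5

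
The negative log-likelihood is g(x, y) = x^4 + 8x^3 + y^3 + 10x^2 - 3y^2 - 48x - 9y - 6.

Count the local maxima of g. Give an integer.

1

g separates as a function of x plus a function of y, so ∇g=0 decouples.
∂g/∂x = 4(x - 1)(x + 3)(x + 4) = 0 at x ∈ {-4, -3, 1}; ∂g/∂y = 3(y - 3)(y + 1) = 0 at y ∈ {-1, 3}.
The Hessian is diagonal: diag(g_xx, g_yy). Second derivatives: g_xx(-4)=20, g_xx(-3)=-16, g_xx(1)=80; g_yy(-1)=-12, g_yy(3)=12.
Local maxima occur where both diagonal entries negative: (-3, -1). Count: 1.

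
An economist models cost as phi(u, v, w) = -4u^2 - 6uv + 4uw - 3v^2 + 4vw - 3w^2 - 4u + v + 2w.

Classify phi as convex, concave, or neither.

concave

phi is quadratic, so its Hessian is the constant matrix H = [[-8, -6, 4], [-6, -6, 4], [4, 4, -6]].
Leading principal minors: -8, 12, -40.
Signs alternate −, +, − ⇒ H ≺ 0 ⇒ concave.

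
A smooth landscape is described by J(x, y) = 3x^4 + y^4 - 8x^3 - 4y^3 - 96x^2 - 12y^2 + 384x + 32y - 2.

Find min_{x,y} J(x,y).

-1858

J(x,y) separates as P(x) + Q(y) − 2, so its minimum is min P + min Q − 2.
P'(x) = 12(x - 4)(x - 2)(x + 4) vanishes at x ∈ {-4, 2, 4}; Q'(y) = 4(y - 4)(y - 1)(y + 2) vanishes at y ∈ {-2, 1, 4}.
Local minima of P (where P''>0): P(-4)=-1792, P(4)=256. Local minima of Q: Q(-2)=-64, Q(4)=-64.
So the global minimum of J is P(-4) + Q(-2) − 2 = -1792 − 64 − 2 = -1858, attained at (-4, -2).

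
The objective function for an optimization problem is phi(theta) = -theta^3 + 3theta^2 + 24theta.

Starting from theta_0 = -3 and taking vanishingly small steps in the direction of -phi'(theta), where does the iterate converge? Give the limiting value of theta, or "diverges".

-2

phi'(theta) = -3(theta - 4)(theta + 2), so phi'(-3) = -21.
Gradient descent moves in the -phi' direction, i.e. theta is increasing.
The nearest critical point in that direction is theta = -2, where phi'' = 18 > 0 (a local minimum). The iterate converges there.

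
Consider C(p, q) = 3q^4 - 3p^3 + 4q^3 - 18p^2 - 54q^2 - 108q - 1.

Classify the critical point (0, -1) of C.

local maximum

The mixed partial ∂²C/∂p∂q is 0, so the Hessian at any point is diag(C_pp, C_qq) = diag(-18(p + 2), 12(3q^2 + 2q - 9)).
At (0, -1): H = diag(-36, -96).
Both eigenvalues are negative, so H is negative definite: a local maximum.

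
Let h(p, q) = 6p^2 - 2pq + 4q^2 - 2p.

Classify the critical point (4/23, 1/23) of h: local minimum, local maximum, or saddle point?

local minimum

The Hessian of h is constant: H = [[12, -2], [-2, 8]].
det(H) = 12·8 − (-2)² = 92.
det(H) > 0 and tr(H) = 20 > 0, so H is positive definite and the point is a local minimum.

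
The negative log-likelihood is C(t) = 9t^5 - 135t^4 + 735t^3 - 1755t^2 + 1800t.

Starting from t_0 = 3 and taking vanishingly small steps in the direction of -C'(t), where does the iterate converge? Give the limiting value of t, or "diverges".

2

C'(t) = 45(t - 5)(t - 4)(t - 2)(t - 1), so C'(3) = 180.
Gradient descent moves in the -C' direction, i.e. t is decreasing.
The nearest critical point in that direction is t = 2, where C'' = 270 > 0 (a local minimum). The iterate converges there.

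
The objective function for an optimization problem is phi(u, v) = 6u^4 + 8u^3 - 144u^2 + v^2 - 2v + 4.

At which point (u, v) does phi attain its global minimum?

phi(u,v) separates as P(u) + Q(v) + 4, so its minimum is min P + min Q + 4.
P'(u) = 24u(u - 3)(u + 4) vanishes at u ∈ {-4, 0, 3}; Q'(v) = 2v - 2 vanishes at v ∈ {1}.
Local minima of P (where P''>0): P(-4)=-1280, P(3)=-594. Local minima of Q: Q(1)=-1.
So the global minimum of phi is P(-4) + Q(1) + 4 = -1280 − 1 + 4 = -1277, attained at (-4, 1).

(-4, 1)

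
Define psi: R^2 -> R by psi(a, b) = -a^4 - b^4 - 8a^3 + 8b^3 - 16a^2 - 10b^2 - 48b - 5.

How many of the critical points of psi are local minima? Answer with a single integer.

psi separates as a function of a plus a function of b, so ∇psi=0 decouples.
∂psi/∂a = -4a(a + 2)(a + 4) = 0 at a ∈ {-4, -2, 0}; ∂psi/∂b = -4(b - 4)(b - 3)(b + 1) = 0 at b ∈ {-1, 3, 4}.
The Hessian is diagonal: diag(psi_aa, psi_bb). Second derivatives: psi_aa(-4)=-32, psi_aa(-2)=16, psi_aa(0)=-32; psi_bb(-1)=-80, psi_bb(3)=16, psi_bb(4)=-20.
Local minima occur where both diagonal entries positive: (-2, 3). Count: 1.

1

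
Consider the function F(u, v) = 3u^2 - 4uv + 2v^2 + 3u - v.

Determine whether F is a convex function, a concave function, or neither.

F is quadratic, so its Hessian is the constant matrix H = [[6, -4], [-4, 4]].
det(H) = 8, tr(H) = 10.
det(H) > 0 and tr(H) > 0, so H is positive definite everywhere: convex.

convex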